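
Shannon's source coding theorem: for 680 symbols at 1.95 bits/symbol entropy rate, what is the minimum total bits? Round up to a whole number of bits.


Minimum bits >= n * H = 680 * 1.95 = 1326.0, rounded up to a whole number of bits = 1326

1326 bits


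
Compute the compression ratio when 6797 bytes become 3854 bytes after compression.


Ratio = original / compressed = 6797 / 3854 = 1.7636

1.7636


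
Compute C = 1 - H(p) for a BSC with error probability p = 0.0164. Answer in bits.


H(p) = -p*log2(p) - (1-p)*log2(1-p) = -0.0164*log2(0.0164) - 0.9836*log2(0.9836) = 0.097255 + 0.023465 = 0.1207. C = 1 - H(p) = 1 - 0.1207 = 0.8793

0.8793 bits


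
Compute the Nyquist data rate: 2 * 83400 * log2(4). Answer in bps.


Rate = 2 * B * log2(M) = 2 * 83400 * 2.0 = 333600.0

333600.0 bps


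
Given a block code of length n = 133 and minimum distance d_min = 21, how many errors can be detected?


Detection capability = d_min - 1 = 21 - 1 = 20

20 errors


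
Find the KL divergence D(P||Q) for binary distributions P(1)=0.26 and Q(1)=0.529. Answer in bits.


KL = p*log2(p/q) + (1-p)*log2((1-p)/(1-q)) = 0.26*log2(0.26/0.529) + 0.74*log2(0.74/0.471) = 0.2159

0.2159 bits


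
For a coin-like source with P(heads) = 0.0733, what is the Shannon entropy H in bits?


H = -p*log2(p) - (1-p)*log2(1-p). -0.0733*log2(0.0733) = 0.276344; -0.9267*log2(0.9267) = 0.101775. H = 0.276344 + 0.101775 = 0.3781

0.3781 bits


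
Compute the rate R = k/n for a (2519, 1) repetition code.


Rate = k/n = 1/2519

1/2519


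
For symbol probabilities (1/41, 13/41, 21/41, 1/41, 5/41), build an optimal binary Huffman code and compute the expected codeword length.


Huffman construction (repeatedly merge the two least-probable nodes; each merge adds 1 bit to every symbol beneath it): 1/41 + 1/41 = 2/41; 2/41 + 5/41 = 7/41; 7/41 + 13/41 = 20/41; 20/41 + 21/41 = 1. Resulting codeword lengths (in the order the probabilities were given): (4, 2, 1, 4, 3). L_avg = sum(p_i * l_i) = 1/41*4 + 13/41*2 + 21/41*1 + 1/41*4 + 5/41*3 = 70/41 = 1.7073

1.7073 bits


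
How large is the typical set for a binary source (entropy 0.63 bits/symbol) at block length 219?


log2|A_typical| = nH = 219 * 0.63 = 137.97, so |A_typical| ~ 2^137.97 = 3.413e+41

3.413e+41


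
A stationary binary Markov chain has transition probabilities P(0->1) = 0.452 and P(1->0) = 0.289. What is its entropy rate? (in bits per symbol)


Stationary distribution: pi_0 = p10/(p01+p10) = 0.39, pi_1 = 0.61. Entropy rate H' = pi_0*H(p01) + pi_1*H(p10) = 0.39*0.9933 + 0.61*0.8674 = 0.9165

0.9165 bits/symbol


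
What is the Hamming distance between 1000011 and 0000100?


Count differing positions: ^ . . . ^ ^ ^ = 4 differences

4


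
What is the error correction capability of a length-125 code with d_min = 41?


Correction capability = floor((d-1)/2) = floor((41-1)/2) = 20

20 errors


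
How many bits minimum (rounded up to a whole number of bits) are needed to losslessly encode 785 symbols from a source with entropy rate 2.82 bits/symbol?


Minimum bits >= n * H = 785 * 2.82 = 2213.7, rounded up to a whole number of bits = 2214

2214 bits


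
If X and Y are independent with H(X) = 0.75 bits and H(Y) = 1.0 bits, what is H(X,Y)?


For independent variables, H(X,Y) = H(X) + H(Y) = 0.75 + 1.0 = 1.75

1.75 bits


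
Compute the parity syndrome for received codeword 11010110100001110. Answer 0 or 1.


Syndrome = XOR of all bits = 1 XOR 1 XOR 0 XOR 1 XOR 0 XOR 1 XOR 1 XOR 0 XOR 1 XOR 0 XOR 0 XOR 0 XOR 0 XOR 1 XOR 1 XOR 1 XOR 0 = 1

1


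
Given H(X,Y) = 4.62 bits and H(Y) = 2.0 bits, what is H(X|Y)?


H(X|Y) = H(X,Y) - H(Y) = 4.62 - 2.0 = 2.62

2.62 bits


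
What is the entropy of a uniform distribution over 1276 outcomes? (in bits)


H = log2(n) = log2(1276) = 10.3174

10.3174 bits


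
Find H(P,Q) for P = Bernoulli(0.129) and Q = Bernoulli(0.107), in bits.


H(P,Q) = -p*log2(q) - (1-p)*log2(1-q). -0.129*log2(0.107) = 0.415937; -0.871*log2(0.893) = 0.142206. H(P,Q) = 0.415937 + 0.142206 = 0.5581

0.5581 bits


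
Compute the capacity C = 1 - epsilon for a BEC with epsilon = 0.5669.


C = 1 - epsilon = 1 - 0.5669 = 0.4331

0.4331 bits


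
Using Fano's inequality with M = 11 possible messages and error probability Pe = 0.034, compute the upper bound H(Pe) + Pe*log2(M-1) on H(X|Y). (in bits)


H(Pe) = -Pe*log2(Pe) - (1-Pe)*log2(1-Pe) = -0.034*log2(0.034) - 0.966*log2(0.966) = 0.165863 + 0.048208 = 0.2141. Pe*log2(M-1) = 0.034*log2(10) = 0.112946. Bound = H(Pe) + Pe*log2(M-1) = 0.165863 + 0.048208 + 0.112946 = 0.327

0.327 bits


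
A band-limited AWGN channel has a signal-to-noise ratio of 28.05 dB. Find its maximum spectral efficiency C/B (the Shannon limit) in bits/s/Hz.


SNR_linear = 10^(28.05/10) = 638.2635; C/B = log2(1 + SNR_linear) = log2(1 + 638.2635) = 9.3203

9.3203 bits/s/Hz


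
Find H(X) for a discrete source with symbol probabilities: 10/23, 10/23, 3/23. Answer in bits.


H = -sum(p_i * log2(p_i)). Terms: -(10/23)*log2(10/23) = 0.522450; -(10/23)*log2(10/23) = 0.522450; -(3/23)*log2(3/23) = 0.383296. H = 0.522450 + 0.522450 + 0.383296 = 1.4282

1.4282 bits


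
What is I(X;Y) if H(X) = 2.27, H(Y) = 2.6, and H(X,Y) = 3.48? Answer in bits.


I(X;Y) = H(X) + H(Y) - H(X,Y) = 2.27 + 2.6 - 3.48 = 1.39

1.39 bits


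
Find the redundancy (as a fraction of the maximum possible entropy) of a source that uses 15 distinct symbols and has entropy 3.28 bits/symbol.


H_max = log2(K) = log2(15) = 3.9069 bits/symbol. Redundancy = 1 - H/H_max = 1 - 3.28/3.9069 = 1 - 0.8395 = 0.1605

0.1605


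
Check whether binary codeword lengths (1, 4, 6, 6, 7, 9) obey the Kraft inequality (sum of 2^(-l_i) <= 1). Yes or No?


Kraft sum = sum(2^(-l_i)) = 0.6035, need <= 1. Result: satisfied (a binary prefix-free code with these lengths exists)

Yes


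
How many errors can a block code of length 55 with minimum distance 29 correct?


Correction capability = floor((d-1)/2) = floor((29-1)/2) = 14

14 errors


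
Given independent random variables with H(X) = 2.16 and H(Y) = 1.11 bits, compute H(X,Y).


For independent variables, H(X,Y) = H(X) + H(Y) = 2.16 + 1.11 = 3.27

3.27 bits


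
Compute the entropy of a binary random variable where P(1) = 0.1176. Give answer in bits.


H = -p*log2(p) - (1-p)*log2(1-p). -0.1176*log2(0.1176) = 0.363154; -0.8824*log2(0.8824) = 0.159269. H = 0.363154 + 0.159269 = 0.5224

0.5224 bits


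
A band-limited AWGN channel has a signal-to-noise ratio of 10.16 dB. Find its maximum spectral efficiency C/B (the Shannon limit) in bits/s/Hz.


SNR_linear = 10^(10.16/10) = 10.3753; C/B = log2(1 + SNR_linear) = log2(1 + 10.3753) = 3.5078

3.5078 bits/s/Hz


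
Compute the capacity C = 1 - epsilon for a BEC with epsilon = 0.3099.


C = 1 - epsilon = 1 - 0.3099 = 0.6901

0.6901 bits


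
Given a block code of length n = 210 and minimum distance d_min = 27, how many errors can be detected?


Detection capability = d_min - 1 = 27 - 1 = 26

26 errors


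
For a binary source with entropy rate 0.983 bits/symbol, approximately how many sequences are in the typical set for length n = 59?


log2|A_typical| = nH = 59 * 0.983 = 57.997, so |A_typical| ~ 2^57.997 = 2.876e+17

2.876e+17


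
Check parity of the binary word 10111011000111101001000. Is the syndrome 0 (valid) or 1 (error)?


Syndrome = XOR of all bits = 1 XOR 0 XOR 1 XOR 1 XOR 1 XOR 0 XOR 1 XOR 1 XOR 0 XOR 0 XOR 0 XOR 1 XOR 1 XOR 1 XOR 1 XOR 0 XOR 1 XOR 0 XOR 0 XOR 1 XOR 0 XOR 0 XOR 0 = 0

0


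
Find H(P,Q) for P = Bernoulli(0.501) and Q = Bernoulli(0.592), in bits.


H(P,Q) = -p*log2(q) - (1-p)*log2(1-q). -0.501*log2(0.592) = 0.378922; -0.499*log2(0.408) = 0.645386. H(P,Q) = 0.378922 + 0.645386 = 1.0243

1.0243 bits


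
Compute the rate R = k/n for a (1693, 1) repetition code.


Rate = k/n = 1/1693

1/1693


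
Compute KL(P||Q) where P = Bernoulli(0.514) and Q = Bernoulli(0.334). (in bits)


KL = p*log2(p/q) + (1-p)*log2((1-p)/(1-q)) = 0.514*log2(0.514/0.334) + 0.486*log2(0.486/0.666) = 0.0987

0.0987 bits


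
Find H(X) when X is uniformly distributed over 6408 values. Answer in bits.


H = log2(n) = log2(6408) = 12.6457

12.6457 bits


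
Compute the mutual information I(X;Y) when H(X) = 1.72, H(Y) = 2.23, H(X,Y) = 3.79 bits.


I(X;Y) = H(X) + H(Y) - H(X,Y) = 1.72 + 2.23 - 3.79 = 0.16

0.16 bits


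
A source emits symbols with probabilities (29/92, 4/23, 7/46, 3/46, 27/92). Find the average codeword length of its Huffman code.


Huffman construction (repeatedly merge the two least-probable nodes; each merge adds 1 bit to every symbol beneath it): 3/46 + 7/46 = 5/23; 4/23 + 5/23 = 9/23; 27/92 + 29/92 = 14/23; 9/23 + 14/23 = 1. Resulting codeword lengths (in the order the probabilities were given): (2, 2, 3, 3, 2). L_avg = sum(p_i * l_i) = 29/92*2 + 4/23*2 + 7/46*3 + 3/46*3 + 27/92*2 = 51/23 = 2.2174

2.2174 bits


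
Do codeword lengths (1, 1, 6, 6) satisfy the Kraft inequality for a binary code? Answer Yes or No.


Kraft sum = sum(2^(-l_i)) = 1.0312, need <= 1. Result: violated (a binary prefix-free code with these lengths cannot exist)

No


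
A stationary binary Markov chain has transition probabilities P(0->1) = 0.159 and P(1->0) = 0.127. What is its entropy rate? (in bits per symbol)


Stationary distribution: pi_0 = p10/(p01+p10) = 0.4441, pi_1 = 0.5559. Entropy rate H' = pi_0*H(p01) + pi_1*H(p10) = 0.4441*0.6319 + 0.5559*0.5492 = 0.5859

0.5859 bits/symbol


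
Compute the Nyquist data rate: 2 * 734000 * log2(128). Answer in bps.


Rate = 2 * B * log2(M) = 2 * 734000 * 7.0 = 10276000.0

10276000.0 bps


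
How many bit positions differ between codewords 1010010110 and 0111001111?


Count differing positions: ^ ^ . ^ . ^ ^ . . ^ = 6 differences

6


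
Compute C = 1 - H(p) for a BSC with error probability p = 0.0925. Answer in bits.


H(p) = -p*log2(p) - (1-p)*log2(1-p) = -0.0925*log2(0.0925) - 0.9075*log2(0.9075) = 0.317682 + 0.127078 = 0.4448. C = 1 - H(p) = 1 - 0.4448 = 0.5552

0.5552 bits


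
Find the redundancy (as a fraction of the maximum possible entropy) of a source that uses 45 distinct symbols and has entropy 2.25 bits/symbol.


H_max = log2(K) = log2(45) = 5.4919 bits/symbol. Redundancy = 1 - H/H_max = 1 - 2.25/5.4919 = 1 - 0.4097 = 0.5903

0.5903


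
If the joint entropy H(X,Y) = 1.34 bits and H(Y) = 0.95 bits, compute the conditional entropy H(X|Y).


H(X|Y) = H(X,Y) - H(Y) = 1.34 - 0.95 = 0.39

0.39 bits


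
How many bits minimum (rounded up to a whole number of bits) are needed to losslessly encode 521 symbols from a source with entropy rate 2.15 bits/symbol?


Minimum bits >= n * H = 521 * 2.15 = 1120.15, rounded up to a whole number of bits = 1121

1121 bits


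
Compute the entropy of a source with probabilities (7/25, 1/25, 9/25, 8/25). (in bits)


H = -sum(p_i * log2(p_i)). Terms: -(7/25)*log2(7/25) = 0.514220; -(1/25)*log2(1/25) = 0.185754; -(9/25)*log2(9/25) = 0.530615; -(8/25)*log2(8/25) = 0.526034. H = 0.514220 + 0.185754 + 0.530615 + 0.526034 = 1.7566

1.7566 bits


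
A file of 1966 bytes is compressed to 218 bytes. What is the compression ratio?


Ratio = original / compressed = 1966 / 218 = 9.0183

9.0183


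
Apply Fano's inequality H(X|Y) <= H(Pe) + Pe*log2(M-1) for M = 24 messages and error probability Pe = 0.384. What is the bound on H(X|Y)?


H(Pe) = -Pe*log2(Pe) - (1-Pe)*log2(1-Pe) = -0.384*log2(0.384) - 0.616*log2(0.616) = 0.530236 + 0.430583 = 0.9608. Pe*log2(M-1) = 0.384*log2(23) = 1.737048. Bound = H(Pe) + Pe*log2(M-1) = 0.530236 + 0.430583 + 1.737048 = 2.6979

2.6979 bits


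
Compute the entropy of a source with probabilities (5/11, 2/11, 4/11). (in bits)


H = -sum(p_i * log2(p_i)). Terms: -(5/11)*log2(5/11) = 0.517047; -(2/11)*log2(2/11) = 0.447169; -(4/11)*log2(4/11) = 0.530702. H = 0.517047 + 0.447169 + 0.530702 = 1.4949

1.4949 bits


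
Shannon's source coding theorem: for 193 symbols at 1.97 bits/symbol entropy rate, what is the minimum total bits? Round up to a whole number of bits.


Minimum bits >= n * H = 193 * 1.97 = 380.21, rounded up to a whole number of bits = 381

381 bits


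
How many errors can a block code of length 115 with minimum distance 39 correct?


Correction capability = floor((d-1)/2) = floor((39-1)/2) = 19

19 errors


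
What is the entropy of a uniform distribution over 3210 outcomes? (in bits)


H = log2(n) = log2(3210) = 11.6484

11.6484 bits


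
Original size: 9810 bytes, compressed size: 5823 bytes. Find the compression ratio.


Ratio = original / compressed = 9810 / 5823 = 1.6847

1.6847


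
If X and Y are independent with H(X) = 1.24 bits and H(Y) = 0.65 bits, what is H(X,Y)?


For independent variables, H(X,Y) = H(X) + H(Y) = 1.24 + 0.65 = 1.89

1.89 bits


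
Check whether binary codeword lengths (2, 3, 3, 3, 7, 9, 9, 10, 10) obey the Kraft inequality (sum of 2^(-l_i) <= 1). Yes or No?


Kraft sum = sum(2^(-l_i)) = 0.6387, need <= 1. Result: satisfied (a binary prefix-free code with these lengths exists)

Yes


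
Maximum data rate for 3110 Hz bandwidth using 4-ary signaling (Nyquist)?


Rate = 2 * B * log2(M) = 2 * 3110 * 2.0 = 12440.0

12440.0 bps


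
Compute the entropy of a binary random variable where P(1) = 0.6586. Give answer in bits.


H = -p*log2(p) - (1-p)*log2(1-p). -0.6586*log2(0.6586) = 0.396823; -0.3414*log2(0.3414) = 0.529329. H = 0.396823 + 0.529329 = 0.9262

0.9262 bits


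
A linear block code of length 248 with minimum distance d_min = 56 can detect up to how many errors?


Detection capability = d_min - 1 = 56 - 1 = 55

55 errors


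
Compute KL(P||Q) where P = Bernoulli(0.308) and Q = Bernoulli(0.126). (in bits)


KL = p*log2(p/q) + (1-p)*log2((1-p)/(1-q)) = 0.308*log2(0.308/0.126) + 0.692*log2(0.692/0.874) = 0.1641

0.1641 bits


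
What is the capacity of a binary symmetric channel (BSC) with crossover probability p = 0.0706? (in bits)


H(p) = -p*log2(p) - (1-p)*log2(1-p) = -0.0706*log2(0.0706) - 0.9294*log2(0.9294) = 0.269988 + 0.098171 = 0.3682. C = 1 - H(p) = 1 - 0.3682 = 0.6318

0.6318 bits


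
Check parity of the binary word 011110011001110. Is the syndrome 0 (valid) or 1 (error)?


Syndrome = XOR of all bits = 0 XOR 1 XOR 1 XOR 1 XOR 1 XOR 0 XOR 0 XOR 1 XOR 1 XOR 0 XOR 0 XOR 1 XOR 1 XOR 1 XOR 0 = 1

1


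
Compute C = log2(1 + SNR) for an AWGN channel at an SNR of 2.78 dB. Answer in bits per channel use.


SNR_linear = 10^(2.78/10) = 1.8967; C = log2(1 + SNR_linear) = log2(1 + 1.8967) = 1.5344

1.5344 bits/channel use


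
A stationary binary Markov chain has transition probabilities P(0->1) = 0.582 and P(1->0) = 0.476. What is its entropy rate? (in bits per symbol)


Stationary distribution: pi_0 = p10/(p01+p10) = 0.4499, pi_1 = 0.5501. Entropy rate H' = pi_0*H(p01) + pi_1*H(p10) = 0.4499*0.9805 + 0.5501*0.9983 = 0.9903

0.9903 bits/symbol


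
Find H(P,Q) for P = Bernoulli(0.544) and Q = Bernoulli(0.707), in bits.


H(P,Q) = -p*log2(q) - (1-p)*log2(1-q). -0.544*log2(0.707) = 0.272119; -0.456*log2(0.293) = 0.807589. H(P,Q) = 0.272119 + 0.807589 = 1.0797

1.0797 bits


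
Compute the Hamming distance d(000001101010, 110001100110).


Count differing positions: ^ ^ . . . . . . ^ ^ . . = 4 differences

4


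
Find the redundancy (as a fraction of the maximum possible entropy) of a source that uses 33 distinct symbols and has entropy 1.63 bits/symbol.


H_max = log2(K) = log2(33) = 5.0444 bits/symbol. Redundancy = 1 - H/H_max = 1 - 1.63/5.0444 = 1 - 0.3231 = 0.6769

0.6769


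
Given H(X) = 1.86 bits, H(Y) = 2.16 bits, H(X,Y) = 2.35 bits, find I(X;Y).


I(X;Y) = H(X) + H(Y) - H(X,Y) = 1.86 + 2.16 - 2.35 = 1.67

1.67 bits


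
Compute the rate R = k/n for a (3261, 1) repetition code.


Rate = k/n = 1/3261

1/3261


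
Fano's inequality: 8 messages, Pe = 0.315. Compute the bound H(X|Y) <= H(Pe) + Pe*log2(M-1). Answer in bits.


H(Pe) = -Pe*log2(Pe) - (1-Pe)*log2(1-Pe) = -0.315*log2(0.315) - 0.685*log2(0.685) = 0.524972 + 0.373890 = 0.8989. Pe*log2(M-1) = 0.315*log2(7) = 0.884317. Bound = H(Pe) + Pe*log2(M-1) = 0.524972 + 0.373890 + 0.884317 = 1.7832

1.7832 bits


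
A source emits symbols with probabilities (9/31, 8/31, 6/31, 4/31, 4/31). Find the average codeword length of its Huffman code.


Huffman construction (repeatedly merge the two least-probable nodes; each merge adds 1 bit to every symbol beneath it): 4/31 + 4/31 = 8/31; 6/31 + 8/31 = 14/31; 8/31 + 9/31 = 17/31; 14/31 + 17/31 = 1. Resulting codeword lengths (in the order the probabilities were given): (2, 2, 2, 3, 3). L_avg = sum(p_i * l_i) = 9/31*2 + 8/31*2 + 6/31*2 + 4/31*3 + 4/31*3 = 70/31 = 2.2581

2.2581 bits


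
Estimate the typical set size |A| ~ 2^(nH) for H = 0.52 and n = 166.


log2|A_typical| = nH = 166 * 0.52 = 86.32, so |A_typical| ~ 2^86.32 = 9.658e+25

9.658e+25


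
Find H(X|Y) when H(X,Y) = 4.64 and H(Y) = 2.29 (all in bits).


H(X|Y) = H(X,Y) - H(Y) = 4.64 - 2.29 = 2.35

2.35 bits


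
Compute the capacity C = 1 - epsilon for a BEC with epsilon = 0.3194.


C = 1 - epsilon = 1 - 0.3194 = 0.6806

0.6806 bits


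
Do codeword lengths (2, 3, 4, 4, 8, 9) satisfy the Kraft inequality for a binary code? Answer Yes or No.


Kraft sum = sum(2^(-l_i)) = 0.5059, need <= 1. Result: satisfied (a binary prefix-free code with these lengths exists)

Yes


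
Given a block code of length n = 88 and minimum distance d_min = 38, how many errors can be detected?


Detection capability = d_min - 1 = 38 - 1 = 37

37 errors


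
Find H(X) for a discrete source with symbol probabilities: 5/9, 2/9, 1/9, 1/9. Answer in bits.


H = -sum(p_i * log2(p_i)). Terms: -(5/9)*log2(5/9) = 0.471109; -(2/9)*log2(2/9) = 0.482206; -(1/9)*log2(1/9) = 0.352214; -(1/9)*log2(1/9) = 0.352214. H = 0.471109 + 0.482206 + 0.352214 + 0.352214 = 1.6577

1.6577 bits


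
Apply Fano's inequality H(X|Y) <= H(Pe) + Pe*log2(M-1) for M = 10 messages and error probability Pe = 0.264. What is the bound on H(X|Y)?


H(Pe) = -Pe*log2(Pe) - (1-Pe)*log2(1-Pe) = -0.264*log2(0.264) - 0.736*log2(0.736) = 0.507247 + 0.325476 = 0.8327. Pe*log2(M-1) = 0.264*log2(9) = 0.836860. Bound = H(Pe) + Pe*log2(M-1) = 0.507247 + 0.325476 + 0.836860 = 1.6696

1.6696 bits


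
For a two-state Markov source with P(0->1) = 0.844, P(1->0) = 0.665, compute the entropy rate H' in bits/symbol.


Stationary distribution: pi_0 = p10/(p01+p10) = 0.4407, pi_1 = 0.5593. Entropy rate H' = pi_0*H(p01) + pi_1*H(p10) = 0.4407*0.6247 + 0.5593*0.92 = 0.7898

0.7898 bits/symbol


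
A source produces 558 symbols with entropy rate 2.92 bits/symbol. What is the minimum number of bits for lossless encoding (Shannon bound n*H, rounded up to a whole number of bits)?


Minimum bits >= n * H = 558 * 2.92 = 1629.36, rounded up to a whole number of bits = 1630

1630 bits


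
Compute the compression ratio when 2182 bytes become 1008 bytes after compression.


Ratio = original / compressed = 2182 / 1008 = 2.1647

2.1647


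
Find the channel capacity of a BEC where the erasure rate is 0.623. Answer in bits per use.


C = 1 - epsilon = 1 - 0.623 = 0.377

0.377 bits


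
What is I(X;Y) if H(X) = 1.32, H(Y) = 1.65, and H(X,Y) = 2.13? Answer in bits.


I(X;Y) = H(X) + H(Y) - H(X,Y) = 1.32 + 1.65 - 2.13 = 0.84

0.84 bits


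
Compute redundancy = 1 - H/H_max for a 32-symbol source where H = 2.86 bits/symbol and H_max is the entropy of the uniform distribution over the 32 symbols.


H_max = log2(K) = log2(32) = 5.0 bits/symbol. Redundancy = 1 - H/H_max = 1 - 2.86/5.0 = 1 - 0.572 = 0.428

0.428


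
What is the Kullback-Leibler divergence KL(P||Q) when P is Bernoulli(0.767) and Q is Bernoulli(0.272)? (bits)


KL = p*log2(p/q) + (1-p)*log2((1-p)/(1-q)) = 0.767*log2(0.767/0.272) + 0.233*log2(0.233/0.728) = 0.7642

0.7642 bits


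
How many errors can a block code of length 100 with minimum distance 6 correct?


Correction capability = floor((d-1)/2) = floor((6-1)/2) = 2

2 errors


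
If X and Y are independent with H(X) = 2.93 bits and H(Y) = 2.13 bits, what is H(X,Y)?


For independent variables, H(X,Y) = H(X) + H(Y) = 2.93 + 2.13 = 5.06

5.06 bits


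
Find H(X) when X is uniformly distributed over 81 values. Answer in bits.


H = log2(n) = log2(81) = 6.3399

6.3399 bits


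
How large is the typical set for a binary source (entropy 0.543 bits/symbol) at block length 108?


log2|A_typical| = nH = 108 * 0.543 = 58.644, so |A_typical| ~ 2^58.644 = 4.504e+17

4.504e+17


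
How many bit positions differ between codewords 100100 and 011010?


Count differing positions: ^ ^ ^ ^ ^ . = 5 differences

5


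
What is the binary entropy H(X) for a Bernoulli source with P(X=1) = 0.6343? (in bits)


H = -p*log2(p) - (1-p)*log2(1-p). -0.6343*log2(0.6343) = 0.416585; -0.3657*log2(0.3657) = 0.530729. H = 0.416585 + 0.530729 = 0.9473

0.9473 bits


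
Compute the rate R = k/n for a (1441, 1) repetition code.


Rate = k/n = 1/1441

1/1441


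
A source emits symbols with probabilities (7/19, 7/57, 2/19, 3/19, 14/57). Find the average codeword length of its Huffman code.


Huffman construction (repeatedly merge the two least-probable nodes; each merge adds 1 bit to every symbol beneath it): 2/19 + 7/57 = 13/57; 3/19 + 13/57 = 22/57; 14/57 + 7/19 = 35/57; 22/57 + 35/57 = 1. Resulting codeword lengths (in the order the probabilities were given): (2, 3, 3, 2, 2). L_avg = sum(p_i * l_i) = 7/19*2 + 7/57*3 + 2/19*3 + 3/19*2 + 14/57*2 = 127/57 = 2.2281

2.2281 bits


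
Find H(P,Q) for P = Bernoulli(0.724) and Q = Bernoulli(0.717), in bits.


H(P,Q) = -p*log2(q) - (1-p)*log2(1-q). -0.724*log2(0.717) = 0.347487; -0.276*log2(0.283) = 0.502631. H(P,Q) = 0.347487 + 0.502631 = 0.8501

0.8501 bits


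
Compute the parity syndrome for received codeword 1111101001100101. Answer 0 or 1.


Syndrome = XOR of all bits = 1 XOR 1 XOR 1 XOR 1 XOR 1 XOR 0 XOR 1 XOR 0 XOR 0 XOR 1 XOR 1 XOR 0 XOR 0 XOR 1 XOR 0 XOR 1 = 0

0


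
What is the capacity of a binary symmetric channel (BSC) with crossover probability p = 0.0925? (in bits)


H(p) = -p*log2(p) - (1-p)*log2(1-p) = -0.0925*log2(0.0925) - 0.9075*log2(0.9075) = 0.317682 + 0.127078 = 0.4448. C = 1 - H(p) = 1 - 0.4448 = 0.5552

0.5552 bits


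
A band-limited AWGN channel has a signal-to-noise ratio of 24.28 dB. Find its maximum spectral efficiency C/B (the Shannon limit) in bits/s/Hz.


SNR_linear = 10^(24.28/10) = 267.9168; C/B = log2(1 + SNR_linear) = log2(1 + 267.9168) = 8.071

8.071 bits/s/Hz


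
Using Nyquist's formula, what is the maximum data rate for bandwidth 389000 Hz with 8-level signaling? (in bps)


Rate = 2 * B * log2(M) = 2 * 389000 * 3.0 = 2334000.0

2334000.0 bps


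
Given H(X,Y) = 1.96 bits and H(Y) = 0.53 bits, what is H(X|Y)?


H(X|Y) = H(X,Y) - H(Y) = 1.96 - 0.53 = 1.43

1.43 bits


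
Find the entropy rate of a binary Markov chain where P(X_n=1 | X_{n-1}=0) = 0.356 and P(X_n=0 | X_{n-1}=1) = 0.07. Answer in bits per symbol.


Stationary distribution: pi_0 = p10/(p01+p10) = 0.1643, pi_1 = 0.8357. Entropy rate H' = pi_0*H(p01) + pi_1*H(p10) = 0.1643*0.9393 + 0.8357*0.3659 = 0.4601

0.4601 bits/symbol


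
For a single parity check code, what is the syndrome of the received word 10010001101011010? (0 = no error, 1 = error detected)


Syndrome = XOR of all bits = 1 XOR 0 XOR 0 XOR 1 XOR 0 XOR 0 XOR 0 XOR 1 XOR 1 XOR 0 XOR 1 XOR 0 XOR 1 XOR 1 XOR 0 XOR 1 XOR 0 = 0

0


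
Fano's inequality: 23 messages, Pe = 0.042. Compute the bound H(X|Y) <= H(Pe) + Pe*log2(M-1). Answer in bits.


H(Pe) = -Pe*log2(Pe) - (1-Pe)*log2(1-Pe) = -0.042*log2(0.042) - 0.958*log2(0.958) = 0.192086 + 0.059303 = 0.2514. Pe*log2(M-1) = 0.042*log2(22) = 0.187296. Bound = H(Pe) + Pe*log2(M-1) = 0.192086 + 0.059303 + 0.187296 = 0.4387

0.4387 bits


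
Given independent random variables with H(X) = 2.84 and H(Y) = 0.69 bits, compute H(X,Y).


For independent variables, H(X,Y) = H(X) + H(Y) = 2.84 + 0.69 = 3.53

3.53 bits


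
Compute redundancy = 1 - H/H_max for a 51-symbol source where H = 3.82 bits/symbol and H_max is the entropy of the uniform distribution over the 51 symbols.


H_max = log2(K) = log2(51) = 5.6724 bits/symbol. Redundancy = 1 - H/H_max = 1 - 3.82/5.6724 = 1 - 0.6734 = 0.3266

0.3266


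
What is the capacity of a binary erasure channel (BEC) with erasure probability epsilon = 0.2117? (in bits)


C = 1 - epsilon = 1 - 0.2117 = 0.7883

0.7883 bits


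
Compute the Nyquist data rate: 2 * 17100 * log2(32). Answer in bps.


Rate = 2 * B * log2(M) = 2 * 17100 * 5.0 = 171000.0

171000.0 bps


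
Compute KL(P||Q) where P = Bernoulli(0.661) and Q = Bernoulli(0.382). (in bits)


KL = p*log2(p/q) + (1-p)*log2((1-p)/(1-q)) = 0.661*log2(0.661/0.382) + 0.339*log2(0.339/0.618) = 0.2292

0.2292 bits


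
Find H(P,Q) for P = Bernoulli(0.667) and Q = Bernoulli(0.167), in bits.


H(P,Q) = -p*log2(q) - (1-p)*log2(1-q). -0.667*log2(0.167) = 1.722247; -0.333*log2(0.833) = 0.087783. H(P,Q) = 1.722247 + 0.087783 = 1.81

1.81 bits


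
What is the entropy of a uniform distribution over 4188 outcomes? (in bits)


H = log2(n) = log2(4188) = 12.032

12.032 bits


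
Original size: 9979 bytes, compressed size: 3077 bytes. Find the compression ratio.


Ratio = original / compressed = 9979 / 3077 = 3.2431

3.2431


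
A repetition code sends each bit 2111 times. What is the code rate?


Rate = k/n = 1/2111

1/2111


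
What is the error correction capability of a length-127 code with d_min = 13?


Correction capability = floor((d-1)/2) = floor((13-1)/2) = 6

6 errors


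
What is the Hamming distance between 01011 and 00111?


Count differing positions: . ^ ^ . . = 2 differences

2


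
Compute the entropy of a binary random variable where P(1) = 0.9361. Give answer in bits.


H = -p*log2(p) - (1-p)*log2(1-p). -0.9361*log2(0.9361) = 0.089178; -0.0639*log2(0.0639) = 0.253558. H = 0.089178 + 0.253558 = 0.3427

0.3427 bits


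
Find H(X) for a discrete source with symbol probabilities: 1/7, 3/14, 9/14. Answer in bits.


H = -sum(p_i * log2(p_i)). Terms: -(1/7)*log2(1/7) = 0.401051; -(3/14)*log2(3/14) = 0.476227; -(9/14)*log2(9/14) = 0.409776. H = 0.401051 + 0.476227 + 0.409776 = 1.2871

1.2871 bits


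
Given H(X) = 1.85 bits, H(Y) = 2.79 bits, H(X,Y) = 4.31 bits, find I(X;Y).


I(X;Y) = H(X) + H(Y) - H(X,Y) = 1.85 + 2.79 - 4.31 = 0.33

0.33 bits


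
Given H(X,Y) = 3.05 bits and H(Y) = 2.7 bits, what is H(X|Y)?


H(X|Y) = H(X,Y) - H(Y) = 3.05 - 2.7 = 0.35

0.35 bits


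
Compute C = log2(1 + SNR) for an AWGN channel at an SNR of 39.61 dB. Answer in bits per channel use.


SNR_linear = 10^(39.61/10) = 9141.1324; C = log2(1 + SNR_linear) = log2(1 + 9141.1324) = 13.1583

13.1583 bits/channel use


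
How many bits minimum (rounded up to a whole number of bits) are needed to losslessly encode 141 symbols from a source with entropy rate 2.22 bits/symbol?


Minimum bits >= n * H = 141 * 2.22 = 313.02, rounded up to a whole number of bits = 314

314 bits


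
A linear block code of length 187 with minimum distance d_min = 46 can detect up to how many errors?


Detection capability = d_min - 1 = 46 - 1 = 45

45 errors


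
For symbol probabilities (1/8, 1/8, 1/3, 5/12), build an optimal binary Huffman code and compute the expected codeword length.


Huffman construction (repeatedly merge the two least-probable nodes; each merge adds 1 bit to every symbol beneath it): 1/8 + 1/8 = 1/4; 1/4 + 1/3 = 7/12; 5/12 + 7/12 = 1. Resulting codeword lengths (in the order the probabilities were given): (3, 3, 2, 1). L_avg = sum(p_i * l_i) = 1/8*3 + 1/8*3 + 1/3*2 + 5/12*1 = 11/6 = 1.8333

1.8333 bits


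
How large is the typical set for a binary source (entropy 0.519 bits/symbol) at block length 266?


log2|A_typical| = nH = 266 * 0.519 = 138.054, so |A_typical| ~ 2^138.054 = 3.617e+41

3.617e+41


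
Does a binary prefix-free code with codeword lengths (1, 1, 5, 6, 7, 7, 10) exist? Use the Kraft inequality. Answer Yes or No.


Kraft sum = sum(2^(-l_i)) = 1.0635, need <= 1. Result: violated (a binary prefix-free code with these lengths cannot exist)

No


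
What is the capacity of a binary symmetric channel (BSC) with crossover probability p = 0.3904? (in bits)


H(p) = -p*log2(p) - (1-p)*log2(1-p) = -0.3904*log2(0.3904) - 0.6096*log2(0.6096) = 0.529763 + 0.435294 = 0.9651. C = 1 - H(p) = 1 - 0.9651 = 0.0349

0.0349 bits


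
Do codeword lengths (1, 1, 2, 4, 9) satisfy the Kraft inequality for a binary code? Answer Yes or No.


Kraft sum = sum(2^(-l_i)) = 1.3145, need <= 1. Result: violated (a binary prefix-free code with these lengths cannot exist)

No


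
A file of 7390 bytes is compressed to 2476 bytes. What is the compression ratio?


Ratio = original / compressed = 7390 / 2476 = 2.9847

2.9847


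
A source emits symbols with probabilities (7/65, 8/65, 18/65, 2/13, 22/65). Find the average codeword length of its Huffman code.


Huffman construction (repeatedly merge the two least-probable nodes; each merge adds 1 bit to every symbol beneath it): 7/65 + 8/65 = 3/13; 2/13 + 3/13 = 5/13; 18/65 + 22/65 = 8/13; 5/13 + 8/13 = 1. Resulting codeword lengths (in the order the probabilities were given): (3, 3, 2, 2, 2). L_avg = sum(p_i * l_i) = 7/65*3 + 8/65*3 + 18/65*2 + 2/13*2 + 22/65*2 = 29/13 = 2.2308

2.2308 bits


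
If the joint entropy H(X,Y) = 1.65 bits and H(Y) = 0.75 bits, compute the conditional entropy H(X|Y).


H(X|Y) = H(X,Y) - H(Y) = 1.65 - 0.75 = 0.9

0.9 bits


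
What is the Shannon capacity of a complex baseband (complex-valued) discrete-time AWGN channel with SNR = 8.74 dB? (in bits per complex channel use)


SNR_linear = 10^(8.74/10) = 7.4817; C = log2(1 + SNR_linear) = log2(1 + 7.4817) = 3.0844

3.0844 bits/channel use


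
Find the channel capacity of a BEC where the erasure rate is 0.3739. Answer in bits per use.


C = 1 - epsilon = 1 - 0.3739 = 0.6261

0.6261 bits


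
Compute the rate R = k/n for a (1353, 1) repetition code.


Rate = k/n = 1/1353

1/1353


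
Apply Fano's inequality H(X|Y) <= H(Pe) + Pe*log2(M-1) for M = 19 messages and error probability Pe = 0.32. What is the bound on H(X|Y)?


H(Pe) = -Pe*log2(Pe) - (1-Pe)*log2(1-Pe) = -0.32*log2(0.32) - 0.68*log2(0.68) = 0.526034 + 0.378347 = 0.9044. Pe*log2(M-1) = 0.32*log2(18) = 1.334376. Bound = H(Pe) + Pe*log2(M-1) = 0.526034 + 0.378347 + 1.334376 = 2.2388

2.2388 bits


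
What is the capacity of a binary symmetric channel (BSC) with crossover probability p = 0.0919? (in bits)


H(p) = -p*log2(p) - (1-p)*log2(1-p) = -0.0919*log2(0.0919) - 0.9081*log2(0.9081) = 0.316484 + 0.126296 = 0.4428. C = 1 - H(p) = 1 - 0.4428 = 0.5572

0.5572 bits


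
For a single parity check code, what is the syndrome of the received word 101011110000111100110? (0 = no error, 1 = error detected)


Syndrome = XOR of all bits = 1 XOR 0 XOR 1 XOR 0 XOR 1 XOR 1 XOR 1 XOR 1 XOR 0 XOR 0 XOR 0 XOR 0 XOR 1 XOR 1 XOR 1 XOR 1 XOR 0 XOR 0 XOR 1 XOR 1 XOR 0 = 0

0


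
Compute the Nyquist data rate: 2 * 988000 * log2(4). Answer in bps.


Rate = 2 * B * log2(M) = 2 * 988000 * 2.0 = 3952000.0

3952000.0 bps


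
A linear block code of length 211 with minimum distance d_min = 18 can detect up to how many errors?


Detection capability = d_min - 1 = 18 - 1 = 17

17 errors


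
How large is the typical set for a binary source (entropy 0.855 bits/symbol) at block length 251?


log2|A_typical| = nH = 251 * 0.855 = 214.605, so |A_typical| ~ 2^214.605 = 4.004e+64

4.004e+64


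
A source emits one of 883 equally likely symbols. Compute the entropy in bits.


H = log2(n) = log2(883) = 9.7863

9.7863 bits


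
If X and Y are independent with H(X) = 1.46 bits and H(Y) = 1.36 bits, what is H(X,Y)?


For independent variables, H(X,Y) = H(X) + H(Y) = 1.46 + 1.36 = 2.82

2.82 bits


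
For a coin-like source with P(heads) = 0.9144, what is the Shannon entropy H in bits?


H = -p*log2(p) - (1-p)*log2(1-p). -0.9144*log2(0.9144) = 0.118052; -0.0856*log2(0.0856) = 0.303559. H = 0.118052 + 0.303559 = 0.4216

0.4216 bits


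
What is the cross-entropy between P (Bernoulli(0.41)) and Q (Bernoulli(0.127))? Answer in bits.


H(P,Q) = -p*log2(q) - (1-p)*log2(1-q). -0.41*log2(0.127) = 1.220611; -0.59*log2(0.873) = 0.115608. H(P,Q) = 1.220611 + 0.115608 = 1.3362

1.3362 bits


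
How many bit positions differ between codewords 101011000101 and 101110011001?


Count differing positions: . . . ^ . ^ . ^ ^ ^ . . = 5 differences

5


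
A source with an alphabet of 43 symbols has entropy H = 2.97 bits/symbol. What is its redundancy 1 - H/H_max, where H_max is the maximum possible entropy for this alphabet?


H_max = log2(K) = log2(43) = 5.4263 bits/symbol. Redundancy = 1 - H/H_max = 1 - 2.97/5.4263 = 1 - 0.5473 = 0.4527

0.4527


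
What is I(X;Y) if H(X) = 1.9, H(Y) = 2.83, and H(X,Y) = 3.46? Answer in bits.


I(X;Y) = H(X) + H(Y) - H(X,Y) = 1.9 + 2.83 - 3.46 = 1.27

1.27 bits


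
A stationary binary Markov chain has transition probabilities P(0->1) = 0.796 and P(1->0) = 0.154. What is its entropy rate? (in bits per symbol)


Stationary distribution: pi_0 = p10/(p01+p10) = 0.1621, pi_1 = 0.8379. Entropy rate H' = pi_0*H(p01) + pi_1*H(p10) = 0.1621*0.7299 + 0.8379*0.6198 = 0.6376

0.6376 bits/symbol


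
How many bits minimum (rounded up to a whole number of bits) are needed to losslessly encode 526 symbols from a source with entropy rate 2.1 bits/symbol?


Minimum bits >= n * H = 526 * 2.1 = 1104.6, rounded up to a whole number of bits = 1105

1105 bits


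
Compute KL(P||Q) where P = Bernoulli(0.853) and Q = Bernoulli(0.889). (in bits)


KL = p*log2(p/q) + (1-p)*log2((1-p)/(1-q)) = 0.853*log2(0.853/0.889) + 0.147*log2(0.147/0.111) = 0.0087

0.0087 bits


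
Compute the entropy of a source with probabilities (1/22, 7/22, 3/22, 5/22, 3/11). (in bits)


H = -sum(p_i * log2(p_i)). Terms: -(1/22)*log2(1/22) = 0.202701; -(7/22)*log2(7/22) = 0.525661; -(3/22)*log2(3/22) = 0.391973; -(5/22)*log2(5/22) = 0.485796; -(3/11)*log2(3/11) = 0.511219. H = 0.202701 + 0.525661 + 0.391973 + 0.485796 + 0.511219 = 2.1174

2.1174 bits


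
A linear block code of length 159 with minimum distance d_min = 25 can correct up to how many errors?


Correction capability = floor((d-1)/2) = floor((25-1)/2) = 12

12 errors


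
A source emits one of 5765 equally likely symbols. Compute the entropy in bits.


H = log2(n) = log2(5765) = 12.4931

12.4931 bits


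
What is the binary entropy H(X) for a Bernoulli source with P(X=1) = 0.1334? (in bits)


H = -p*log2(p) - (1-p)*log2(1-p). -0.1334*log2(0.1334) = 0.387683; -0.8666*log2(0.8666) = 0.179007. H = 0.387683 + 0.179007 = 0.5667

0.5667 bits


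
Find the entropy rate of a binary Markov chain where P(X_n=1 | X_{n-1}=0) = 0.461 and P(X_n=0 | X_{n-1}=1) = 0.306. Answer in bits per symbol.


Stationary distribution: pi_0 = p10/(p01+p10) = 0.399, pi_1 = 0.601. Entropy rate H' = pi_0*H(p01) + pi_1*H(p10) = 0.399*0.9956 + 0.601*0.8885 = 0.9312

0.9312 bits/symbol


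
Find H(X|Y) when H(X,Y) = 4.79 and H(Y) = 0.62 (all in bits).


H(X|Y) = H(X,Y) - H(Y) = 4.79 - 0.62 = 4.17

4.17 bits


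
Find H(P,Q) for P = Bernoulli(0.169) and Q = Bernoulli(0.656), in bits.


H(P,Q) = -p*log2(q) - (1-p)*log2(1-q). -0.169*log2(0.656) = 0.102791; -0.831*log2(0.344) = 1.279341. H(P,Q) = 0.102791 + 1.279341 = 1.3821

1.3821 bits


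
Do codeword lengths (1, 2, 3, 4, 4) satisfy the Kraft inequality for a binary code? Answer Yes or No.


Kraft sum = sum(2^(-l_i)) = 1.0, need <= 1. Result: satisfied (a binary prefix-free code with these lengths exists)

Yes


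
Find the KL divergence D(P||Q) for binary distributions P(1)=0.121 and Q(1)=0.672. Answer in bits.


KL = p*log2(p/q) + (1-p)*log2((1-p)/(1-q)) = 0.121*log2(0.121/0.672) + 0.879*log2(0.879/0.328) = 0.9508

0.9508 bits


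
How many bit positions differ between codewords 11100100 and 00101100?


Count differing positions: ^ ^ . . ^ . . . = 3 differences

3


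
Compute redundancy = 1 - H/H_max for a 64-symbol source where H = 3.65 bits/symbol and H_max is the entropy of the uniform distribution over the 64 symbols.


H_max = log2(K) = log2(64) = 6.0 bits/symbol. Redundancy = 1 - H/H_max = 1 - 3.65/6.0 = 1 - 0.6083 = 0.3917

0.3917


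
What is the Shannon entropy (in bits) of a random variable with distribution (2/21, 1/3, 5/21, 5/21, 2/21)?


H = -sum(p_i * log2(p_i)). Terms: -(2/21)*log2(2/21) = 0.323078; -(1/3)*log2(1/3) = 0.528321; -(5/21)*log2(5/21) = 0.492950; -(5/21)*log2(5/21) = 0.492950; -(2/21)*log2(2/21) = 0.323078. H = 0.323078 + 0.528321 + 0.492950 + 0.492950 + 0.323078 = 2.1604

2.1604 bits


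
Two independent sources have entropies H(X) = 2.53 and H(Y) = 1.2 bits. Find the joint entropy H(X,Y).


For independent variables, H(X,Y) = H(X) + H(Y) = 2.53 + 1.2 = 3.73

3.73 bits


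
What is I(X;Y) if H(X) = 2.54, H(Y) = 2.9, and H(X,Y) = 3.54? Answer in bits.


I(X;Y) = H(X) + H(Y) - H(X,Y) = 2.54 + 2.9 - 3.54 = 1.9

1.9 bits


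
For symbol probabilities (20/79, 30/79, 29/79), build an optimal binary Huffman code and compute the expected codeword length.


Huffman construction (repeatedly merge the two least-probable nodes; each merge adds 1 bit to every symbol beneath it): 20/79 + 29/79 = 49/79; 30/79 + 49/79 = 1. Resulting codeword lengths (in the order the probabilities were given): (2, 1, 2). L_avg = sum(p_i * l_i) = 20/79*2 + 30/79*1 + 29/79*2 = 128/79 = 1.6203

1.6203 bits


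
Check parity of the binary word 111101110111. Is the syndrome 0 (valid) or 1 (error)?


Syndrome = XOR of all bits = 1 XOR 1 XOR 1 XOR 1 XOR 0 XOR 1 XOR 1 XOR 1 XOR 0 XOR 1 XOR 1 XOR 1 = 0

0


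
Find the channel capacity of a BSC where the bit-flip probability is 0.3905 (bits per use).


H(p) = -p*log2(p) - (1-p)*log2(1-p) = -0.3905*log2(0.3905) - 0.6095*log2(0.6095) = 0.529754 + 0.435367 = 0.9651. C = 1 - H(p) = 1 - 0.9651 = 0.0349

0.0349 bits


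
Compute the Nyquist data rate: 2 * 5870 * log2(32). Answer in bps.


Rate = 2 * B * log2(M) = 2 * 5870 * 5.0 = 58700.0

58700.0 bps


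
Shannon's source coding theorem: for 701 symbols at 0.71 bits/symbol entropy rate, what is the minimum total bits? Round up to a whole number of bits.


Minimum bits >= n * H = 701 * 0.71 = 497.71, rounded up to a whole number of bits = 498

498 bits


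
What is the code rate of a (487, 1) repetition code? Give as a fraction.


Rate = k/n = 1/487

1/487


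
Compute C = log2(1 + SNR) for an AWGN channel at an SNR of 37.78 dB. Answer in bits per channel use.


SNR_linear = 10^(37.78/10) = 5997.9108; C = log2(1 + SNR_linear) = log2(1 + 5997.9108) = 12.5505

12.5505 bits/channel use


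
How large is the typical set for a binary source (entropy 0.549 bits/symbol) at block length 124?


log2|A_typical| = nH = 124 * 0.549 = 68.076, so |A_typical| ~ 2^68.076 = 3.111e+20

3.111e+20


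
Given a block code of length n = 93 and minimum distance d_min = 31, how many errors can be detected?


Detection capability = d_min - 1 = 31 - 1 = 30

30 errors


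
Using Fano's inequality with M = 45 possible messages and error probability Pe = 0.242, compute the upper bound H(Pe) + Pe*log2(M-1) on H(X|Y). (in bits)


H(Pe) = -Pe*log2(Pe) - (1-Pe)*log2(1-Pe) = -0.242*log2(0.242) - 0.758*log2(0.758) = 0.495355 + 0.302996 = 0.7984. Pe*log2(M-1) = 0.242*log2(44) = 1.321182. Bound = H(Pe) + Pe*log2(M-1) = 0.495355 + 0.302996 + 1.321182 = 2.1195

2.1195 bits
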